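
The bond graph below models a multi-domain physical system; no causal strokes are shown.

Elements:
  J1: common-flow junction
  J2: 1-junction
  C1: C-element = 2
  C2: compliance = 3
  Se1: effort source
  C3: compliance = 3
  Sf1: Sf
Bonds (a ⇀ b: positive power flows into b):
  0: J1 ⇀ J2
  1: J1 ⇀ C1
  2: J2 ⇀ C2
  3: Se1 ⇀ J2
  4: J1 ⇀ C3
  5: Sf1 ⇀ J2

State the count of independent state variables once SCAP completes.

3  (C1, C2, C3 all integral)

#3 →J2  (Se1 fixes effort; stroke away)
#5 →Sf1  (Sf1 fixes flow; stroke at Sf1)
#0 →J2  (1-jn J2 has f-setter on 5)
#2 →J2  (1-jn J2 has f-setter on 5)
#1 →J1  (J1: bond 0 brought flow, rest push out)
#4 →J1  (1-jn J1 has f-setter on 0)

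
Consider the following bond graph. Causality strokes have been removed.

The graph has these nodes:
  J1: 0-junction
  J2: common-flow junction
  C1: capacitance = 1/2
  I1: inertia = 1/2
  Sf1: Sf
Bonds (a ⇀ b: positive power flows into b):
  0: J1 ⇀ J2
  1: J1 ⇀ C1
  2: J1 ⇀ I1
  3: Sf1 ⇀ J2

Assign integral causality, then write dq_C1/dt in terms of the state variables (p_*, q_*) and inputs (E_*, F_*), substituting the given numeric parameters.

dq_C1/dt = -F_Sf1 - 2*p_I1

β3 →Sf1  (Sf1: flow source, stroke at near end)
β0 →J2  (J2: bond 3 brought flow, rest push out)
β1 →J1  (C1: C, integral causality)
β2 →I1  (0-jn J1 has e-setter on 1)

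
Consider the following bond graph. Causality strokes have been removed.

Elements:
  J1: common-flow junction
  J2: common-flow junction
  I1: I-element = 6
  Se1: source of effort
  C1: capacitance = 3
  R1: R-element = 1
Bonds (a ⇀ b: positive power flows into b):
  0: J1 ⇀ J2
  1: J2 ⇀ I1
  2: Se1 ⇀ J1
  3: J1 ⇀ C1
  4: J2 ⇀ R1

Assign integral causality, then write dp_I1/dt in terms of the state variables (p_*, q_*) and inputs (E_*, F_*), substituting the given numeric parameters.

dp_I1/dt = E_Se1 - p_I1/6 - q_C1/3

b2 →J1  (source Se1 imposes e)
b1 →I1  (I1: I, integral causality)
b0 →J2  (1-jn J2 has f-setter on 1)
b4 →J2  (common-f at J2 fixed by 1)
b3 →J1  (common-f at J1 fixed by 0)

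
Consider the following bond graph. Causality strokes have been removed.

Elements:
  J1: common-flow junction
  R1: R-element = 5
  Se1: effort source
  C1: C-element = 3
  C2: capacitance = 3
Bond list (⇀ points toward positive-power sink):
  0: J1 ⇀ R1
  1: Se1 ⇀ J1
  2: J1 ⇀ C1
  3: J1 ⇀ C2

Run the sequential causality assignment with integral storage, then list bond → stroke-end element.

β0 →R1
β1 →J1
β2 →J1
β3 →J1

bond 1 stroke→J1  (source Se1 imposes e)
bond 2 stroke→J1  (prefer integral on C1)
bond 3 stroke→J1  (C2 outputs effort q/C2)
bond 0 stroke→R1  (J1 needs exactly one f-in)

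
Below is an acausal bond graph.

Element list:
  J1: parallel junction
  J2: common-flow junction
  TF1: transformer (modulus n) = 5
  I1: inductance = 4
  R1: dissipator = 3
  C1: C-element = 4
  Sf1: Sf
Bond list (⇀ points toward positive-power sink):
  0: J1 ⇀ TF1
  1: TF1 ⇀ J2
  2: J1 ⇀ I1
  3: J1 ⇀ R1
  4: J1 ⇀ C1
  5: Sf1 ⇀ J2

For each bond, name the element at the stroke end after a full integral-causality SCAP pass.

bond 0 |TF1
bond 1 |J2
bond 2 |I1
bond 3 |R1
bond 4 |J1
bond 5 |Sf1

bond 5 stroke→Sf1  (Sf1 fixes flow; stroke at Sf1)
bond 1 stroke→J2  (J2 flow already set via bond 5)
bond 0 stroke→TF1  (TF1: transformer flips bond 1)
bond 2 stroke→I1  (I1 outputs flow p/I1)
bond 4 stroke→J1  (prefer integral on C1)
bond 3 stroke→R1  (J1 effort already set via bond 4)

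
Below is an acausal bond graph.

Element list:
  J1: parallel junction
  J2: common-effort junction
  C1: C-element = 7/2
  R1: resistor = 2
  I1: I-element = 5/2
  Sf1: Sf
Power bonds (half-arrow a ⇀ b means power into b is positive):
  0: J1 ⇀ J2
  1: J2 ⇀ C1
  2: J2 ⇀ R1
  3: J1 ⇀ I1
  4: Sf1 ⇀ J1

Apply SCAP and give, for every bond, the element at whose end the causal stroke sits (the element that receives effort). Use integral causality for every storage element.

b0 stroke→J1
b1 stroke→J2
b2 stroke→R1
b3 stroke→I1
b4 stroke→Sf1

β4 |Sf1  (source Sf1 imposes f)
β1 |J2  (C1: C, integral causality)
β0 |J1  (J2: bond 1 brought effort, rest push out)
β2 |R1  (J2: bond 1 brought effort, rest push out)
β3 |I1  (J1 effort already set via bond 0)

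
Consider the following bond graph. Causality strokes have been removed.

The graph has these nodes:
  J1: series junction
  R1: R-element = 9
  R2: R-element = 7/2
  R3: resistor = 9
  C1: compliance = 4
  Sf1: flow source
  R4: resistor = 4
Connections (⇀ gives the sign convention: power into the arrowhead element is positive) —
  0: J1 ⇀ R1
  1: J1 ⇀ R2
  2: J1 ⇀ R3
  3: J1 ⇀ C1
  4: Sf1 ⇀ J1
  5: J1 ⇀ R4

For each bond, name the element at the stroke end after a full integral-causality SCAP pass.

β0 |J1
β1 |J1
β2 |J1
β3 |J1
β4 |Sf1
β5 |J1

β4 stroke at Sf1  (Sf1: flow source, stroke at near end)
β0 stroke at J1  (1-jn J1 has f-setter on 4)
β1 stroke at J1  (1-jn J1 has f-setter on 4)
β2 stroke at J1  (J1 flow already set via bond 4)
β3 stroke at J1  (J1 flow already set via bond 4)
β5 stroke at J1  (common-f at J1 fixed by 4)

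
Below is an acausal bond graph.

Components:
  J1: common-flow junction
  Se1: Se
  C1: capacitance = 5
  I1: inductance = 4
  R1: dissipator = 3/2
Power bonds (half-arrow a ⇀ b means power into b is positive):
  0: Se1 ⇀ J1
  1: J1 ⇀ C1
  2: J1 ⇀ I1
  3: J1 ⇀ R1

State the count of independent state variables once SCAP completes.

2  (C1, I1 all integral)

β0 →J1  (Se1 fixes effort; stroke away)
β1 →J1  (C1 outputs effort q/C1)
β2 →I1  (I1 integral (f out))
β3 →J1  (J1 flow already set via bond 2)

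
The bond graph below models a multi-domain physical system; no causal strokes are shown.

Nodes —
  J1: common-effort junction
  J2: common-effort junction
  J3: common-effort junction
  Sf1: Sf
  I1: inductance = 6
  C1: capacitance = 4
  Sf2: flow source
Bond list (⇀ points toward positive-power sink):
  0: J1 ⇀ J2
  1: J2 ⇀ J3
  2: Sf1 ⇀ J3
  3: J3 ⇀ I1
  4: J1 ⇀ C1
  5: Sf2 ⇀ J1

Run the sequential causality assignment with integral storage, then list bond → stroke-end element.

#2 stroke at Sf1  (Sf1: flow source, stroke at near end)
#5 stroke at Sf2  (Sf2 fixes flow; stroke at Sf2)
#3 stroke at I1  (I1 integral (f out))
#1 stroke at J3  (only one effort-in slot at J3)
#0 stroke at J2  (J2 needs exactly one e-in)
#4 stroke at J1  (J1 needs exactly one e-in)

β0 |J2
β1 |J3
β2 |Sf1
β3 |I1
β4 |J1
β5 |Sf2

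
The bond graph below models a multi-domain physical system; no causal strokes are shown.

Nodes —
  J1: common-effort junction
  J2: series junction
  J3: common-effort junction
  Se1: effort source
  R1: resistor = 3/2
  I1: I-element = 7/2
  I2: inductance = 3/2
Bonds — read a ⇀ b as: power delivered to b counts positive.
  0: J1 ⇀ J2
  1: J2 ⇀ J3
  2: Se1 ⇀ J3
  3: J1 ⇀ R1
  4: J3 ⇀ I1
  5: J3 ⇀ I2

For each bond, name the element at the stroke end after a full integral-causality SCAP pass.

β0 stroke→J1
β1 stroke→J2
β2 stroke→J3
β3 stroke→R1
β4 stroke→I1
β5 stroke→I2

bond 2 |J3  (Se1 fixes effort; stroke away)
bond 1 |J2  (J3: bond 2 brought effort, rest push out)
bond 4 |I1  (0-jn J3 has e-setter on 2)
bond 5 |I2  (0-jn J3 has e-setter on 2)
bond 0 |J1  (closing 1-jn rule on J2)
bond 3 |R1  (J1: bond 0 brought effort, rest push out)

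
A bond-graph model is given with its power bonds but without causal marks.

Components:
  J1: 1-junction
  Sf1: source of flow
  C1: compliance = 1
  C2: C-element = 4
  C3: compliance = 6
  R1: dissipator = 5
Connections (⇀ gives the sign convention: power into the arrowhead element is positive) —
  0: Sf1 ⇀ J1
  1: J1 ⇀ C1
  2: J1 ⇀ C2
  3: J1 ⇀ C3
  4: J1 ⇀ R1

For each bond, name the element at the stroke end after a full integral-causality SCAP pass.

#0 stroke→Sf1  (Sf1 fixes flow; stroke at Sf1)
#1 stroke→J1  (common-f at J1 fixed by 0)
#2 stroke→J1  (common-f at J1 fixed by 0)
#3 stroke→J1  (1-jn J1 has f-setter on 0)
#4 stroke→J1  (J1: bond 0 brought flow, rest push out)

b0 stroke at Sf1
b1 stroke at J1
b2 stroke at J1
b3 stroke at J1
b4 stroke at J1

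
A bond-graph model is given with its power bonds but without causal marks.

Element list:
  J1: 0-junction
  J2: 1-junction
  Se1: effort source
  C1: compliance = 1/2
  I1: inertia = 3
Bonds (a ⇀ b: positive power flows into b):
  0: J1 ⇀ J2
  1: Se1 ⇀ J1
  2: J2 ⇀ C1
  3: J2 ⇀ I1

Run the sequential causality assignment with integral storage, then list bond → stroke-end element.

b1 |J1  (Se1: effort source, stroke at far end)
b0 |J2  (common-e at J1 fixed by 1)
b2 |J2  (prefer integral on C1)
b3 |I1  (closing 1-jn rule on J2)

bond 0 |J2
bond 1 |J1
bond 2 |J2
bond 3 |I1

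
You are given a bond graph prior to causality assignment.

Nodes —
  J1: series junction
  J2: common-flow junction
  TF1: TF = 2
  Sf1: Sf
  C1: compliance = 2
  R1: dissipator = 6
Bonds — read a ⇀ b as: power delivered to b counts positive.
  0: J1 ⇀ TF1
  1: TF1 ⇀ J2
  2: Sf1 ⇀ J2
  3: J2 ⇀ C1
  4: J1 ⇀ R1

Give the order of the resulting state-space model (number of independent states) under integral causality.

1  (C1 all integral)

#2 |Sf1  (Sf1 (Sf) sets flow on bond)
#1 |J2  (J2 flow already set via bond 2)
#3 |J2  (1-jn J2 has f-setter on 2)
#0 |TF1  (TF1: transformer flips bond 1)
#4 |J1  (1-jn J1 has f-setter on 0)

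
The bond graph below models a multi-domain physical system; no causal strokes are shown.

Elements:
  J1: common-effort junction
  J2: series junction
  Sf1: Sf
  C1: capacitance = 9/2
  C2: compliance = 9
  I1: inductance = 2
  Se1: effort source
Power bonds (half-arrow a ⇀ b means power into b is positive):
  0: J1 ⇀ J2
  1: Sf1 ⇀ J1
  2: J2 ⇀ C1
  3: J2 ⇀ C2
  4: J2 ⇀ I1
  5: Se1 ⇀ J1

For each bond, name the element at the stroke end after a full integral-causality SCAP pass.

bond 1 stroke at Sf1  (Sf1 (Sf) sets flow on bond)
bond 5 stroke at J1  (source Se1 imposes e)
bond 0 stroke at J2  (J1: bond 5 brought effort, rest push out)
bond 2 stroke at J2  (C1: C, integral causality)
bond 3 stroke at J2  (prefer integral on C2)
bond 4 stroke at I1  (only one flow-in slot at J2)

bond 0 stroke→J2
bond 1 stroke→Sf1
bond 2 stroke→J2
bond 3 stroke→J2
bond 4 stroke→I1
bond 5 stroke→J1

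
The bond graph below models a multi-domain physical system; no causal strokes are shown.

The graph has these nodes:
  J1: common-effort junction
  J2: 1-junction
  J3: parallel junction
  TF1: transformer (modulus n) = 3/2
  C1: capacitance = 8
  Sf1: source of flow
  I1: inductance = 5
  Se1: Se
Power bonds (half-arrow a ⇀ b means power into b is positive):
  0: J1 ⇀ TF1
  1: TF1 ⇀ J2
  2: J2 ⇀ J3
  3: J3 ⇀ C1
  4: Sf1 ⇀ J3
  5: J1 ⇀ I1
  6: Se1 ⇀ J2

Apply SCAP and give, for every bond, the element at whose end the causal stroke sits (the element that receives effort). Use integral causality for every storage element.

β0 stroke at J1
β1 stroke at TF1
β2 stroke at J2
β3 stroke at J3
β4 stroke at Sf1
β5 stroke at I1
β6 stroke at J2

bond 4 →Sf1  (Sf1 fixes flow; stroke at Sf1)
bond 6 →J2  (Se1 (Se) sets effort on bond)
bond 3 →J3  (prefer integral on C1)
bond 2 →J2  (J3 effort already set via bond 3)
bond 1 →TF1  (only one flow-in slot at J2)
bond 0 →J1  (through TF1, causality passes straight; one stroke at TF1)
bond 5 →I1  (J1 effort already set via bond 0)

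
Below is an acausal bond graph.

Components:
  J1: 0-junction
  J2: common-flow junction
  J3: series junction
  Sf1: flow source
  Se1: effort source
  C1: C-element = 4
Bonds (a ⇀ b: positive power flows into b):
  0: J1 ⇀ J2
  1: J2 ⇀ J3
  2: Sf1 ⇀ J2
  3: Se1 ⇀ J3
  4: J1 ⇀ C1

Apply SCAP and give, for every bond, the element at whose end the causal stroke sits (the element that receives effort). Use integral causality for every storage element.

bond 0 |J2
bond 1 |J2
bond 2 |Sf1
bond 3 |J3
bond 4 |J1

β2 →Sf1  (Sf1 fixes flow; stroke at Sf1)
β3 →J3  (Se1 fixes effort; stroke away)
β0 →J2  (J2: bond 2 brought flow, rest push out)
β1 →J2  (J2: bond 2 brought flow, rest push out)
β4 →J1  (only one effort-in slot at J1)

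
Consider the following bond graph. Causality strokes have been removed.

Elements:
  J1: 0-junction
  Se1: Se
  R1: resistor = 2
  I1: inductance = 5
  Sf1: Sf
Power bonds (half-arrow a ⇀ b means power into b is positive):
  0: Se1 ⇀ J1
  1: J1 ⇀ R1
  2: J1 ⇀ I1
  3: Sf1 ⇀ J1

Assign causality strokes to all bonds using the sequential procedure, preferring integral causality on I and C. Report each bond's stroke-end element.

#0 stroke→J1  (Se1: effort source, stroke at far end)
#3 stroke→Sf1  (source Sf1 imposes f)
#1 stroke→R1  (0-jn J1 has e-setter on 0)
#2 stroke→I1  (common-e at J1 fixed by 0)

#0 stroke→J1
#1 stroke→R1
#2 stroke→I1
#3 stroke→Sf1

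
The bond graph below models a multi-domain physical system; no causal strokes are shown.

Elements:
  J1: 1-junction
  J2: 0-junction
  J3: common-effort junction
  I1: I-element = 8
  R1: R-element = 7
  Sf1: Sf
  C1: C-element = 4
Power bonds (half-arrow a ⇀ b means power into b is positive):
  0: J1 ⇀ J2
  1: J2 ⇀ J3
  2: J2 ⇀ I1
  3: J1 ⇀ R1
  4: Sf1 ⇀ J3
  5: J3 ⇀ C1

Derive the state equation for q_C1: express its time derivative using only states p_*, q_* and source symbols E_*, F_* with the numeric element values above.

bond 4 stroke at Sf1  (Sf1: flow source, stroke at near end)
bond 2 stroke at I1  (I1: I, integral causality)
bond 5 stroke at J3  (C1 integral (e out))
bond 1 stroke at J2  (common-e at J3 fixed by 5)
bond 0 stroke at J1  (J2 effort already set via bond 1)
bond 3 stroke at R1  (J1 needs exactly one f-in)

dq_C1/dt = F_Sf1 - p_I1/8 - q_C1/28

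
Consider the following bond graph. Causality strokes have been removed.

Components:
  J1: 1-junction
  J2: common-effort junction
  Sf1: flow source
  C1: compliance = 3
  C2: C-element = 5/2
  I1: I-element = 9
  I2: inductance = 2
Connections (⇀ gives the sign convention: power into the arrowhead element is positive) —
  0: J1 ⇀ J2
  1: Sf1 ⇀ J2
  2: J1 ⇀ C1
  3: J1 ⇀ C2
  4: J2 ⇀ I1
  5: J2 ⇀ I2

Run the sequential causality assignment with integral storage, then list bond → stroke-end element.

β0 stroke at J2
β1 stroke at Sf1
β2 stroke at J1
β3 stroke at J1
β4 stroke at I1
β5 stroke at I2

#1 →Sf1  (Sf1: flow source, stroke at near end)
#2 →J1  (C1 integral (e out))
#3 →J1  (C2: C, integral causality)
#0 →J2  (J1 needs exactly one f-in)
#4 →I1  (0-jn J2 has e-setter on 0)
#5 →I2  (common-e at J2 fixed by 0)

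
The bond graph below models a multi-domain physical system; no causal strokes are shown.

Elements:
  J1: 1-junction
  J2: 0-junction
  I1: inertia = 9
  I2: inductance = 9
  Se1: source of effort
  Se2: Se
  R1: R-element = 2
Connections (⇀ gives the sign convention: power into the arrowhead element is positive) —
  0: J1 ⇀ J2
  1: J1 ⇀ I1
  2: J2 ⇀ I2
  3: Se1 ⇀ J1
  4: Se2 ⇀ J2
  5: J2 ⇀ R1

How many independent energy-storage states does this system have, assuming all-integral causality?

2  (I1, I2 all integral)

b3 |J1  (Se1 (Se) sets effort on bond)
b4 |J2  (Se2 fixes effort; stroke away)
b0 |J1  (J2 effort already set via bond 4)
b2 |I2  (0-jn J2 has e-setter on 4)
b5 |R1  (J2: bond 4 brought effort, rest push out)
b1 |I1  (J1: last free bond brings flow in)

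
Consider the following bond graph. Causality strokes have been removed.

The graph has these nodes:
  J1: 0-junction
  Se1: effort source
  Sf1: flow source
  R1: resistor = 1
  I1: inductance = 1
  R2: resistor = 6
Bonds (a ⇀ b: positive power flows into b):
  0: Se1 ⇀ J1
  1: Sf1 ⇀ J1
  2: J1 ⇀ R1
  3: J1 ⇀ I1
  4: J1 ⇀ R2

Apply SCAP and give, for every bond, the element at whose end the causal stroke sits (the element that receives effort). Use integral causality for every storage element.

#0 stroke at J1
#1 stroke at Sf1
#2 stroke at R1
#3 stroke at I1
#4 stroke at R2

#0 stroke at J1  (source Se1 imposes e)
#1 stroke at Sf1  (Sf1 (Sf) sets flow on bond)
#2 stroke at R1  (J1: bond 0 brought effort, rest push out)
#3 stroke at I1  (0-jn J1 has e-setter on 0)
#4 stroke at R2  (J1 effort already set via bond 0)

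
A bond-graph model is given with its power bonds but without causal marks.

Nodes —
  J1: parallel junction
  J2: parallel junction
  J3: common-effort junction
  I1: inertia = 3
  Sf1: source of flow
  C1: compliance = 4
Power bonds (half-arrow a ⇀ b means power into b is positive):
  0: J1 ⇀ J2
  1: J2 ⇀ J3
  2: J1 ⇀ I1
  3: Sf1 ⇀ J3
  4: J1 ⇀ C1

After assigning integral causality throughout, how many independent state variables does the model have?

#3 stroke at Sf1  (source Sf1 imposes f)
#1 stroke at J3  (only one effort-in slot at J3)
#0 stroke at J2  (J2: last free bond brings effort in)
#2 stroke at I1  (I1: I, integral causality)
#4 stroke at J1  (only one effort-in slot at J1)

2  (C1, I1 all integral)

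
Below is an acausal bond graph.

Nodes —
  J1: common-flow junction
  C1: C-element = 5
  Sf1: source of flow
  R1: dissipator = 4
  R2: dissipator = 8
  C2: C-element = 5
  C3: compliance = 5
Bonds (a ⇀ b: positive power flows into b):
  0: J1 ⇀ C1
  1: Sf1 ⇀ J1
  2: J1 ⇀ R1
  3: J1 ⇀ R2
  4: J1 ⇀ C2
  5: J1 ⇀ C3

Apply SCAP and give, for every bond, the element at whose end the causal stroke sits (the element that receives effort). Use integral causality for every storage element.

bond 1 stroke at Sf1  (Sf1 (Sf) sets flow on bond)
bond 0 stroke at J1  (common-f at J1 fixed by 1)
bond 2 stroke at J1  (common-f at J1 fixed by 1)
bond 3 stroke at J1  (J1 flow already set via bond 1)
bond 4 stroke at J1  (J1: bond 1 brought flow, rest push out)
bond 5 stroke at J1  (J1: bond 1 brought flow, rest push out)

#0 stroke at J1
#1 stroke at Sf1
#2 stroke at J1
#3 stroke at J1
#4 stroke at J1
#5 stroke at J1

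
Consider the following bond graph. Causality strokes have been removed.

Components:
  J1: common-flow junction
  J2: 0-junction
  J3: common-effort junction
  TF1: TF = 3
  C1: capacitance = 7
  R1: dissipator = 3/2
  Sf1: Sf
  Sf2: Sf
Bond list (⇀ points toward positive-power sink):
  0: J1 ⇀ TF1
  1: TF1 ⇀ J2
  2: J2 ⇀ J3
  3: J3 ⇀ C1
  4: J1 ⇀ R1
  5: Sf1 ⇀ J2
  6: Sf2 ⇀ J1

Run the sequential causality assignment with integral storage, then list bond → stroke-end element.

#0 |J1
#1 |TF1
#2 |J2
#3 |J3
#4 |J1
#5 |Sf1
#6 |Sf2

b5 |Sf1  (source Sf1 imposes f)
b6 |Sf2  (Sf2: flow source, stroke at near end)
b0 |J1  (1-jn J1 has f-setter on 6)
b4 |J1  (common-f at J1 fixed by 6)
b1 |TF1  (TF1 one-in-one-out from 0)
b2 |J2  (J2 needs exactly one e-in)
b3 |J3  (closing 0-jn rule on J3)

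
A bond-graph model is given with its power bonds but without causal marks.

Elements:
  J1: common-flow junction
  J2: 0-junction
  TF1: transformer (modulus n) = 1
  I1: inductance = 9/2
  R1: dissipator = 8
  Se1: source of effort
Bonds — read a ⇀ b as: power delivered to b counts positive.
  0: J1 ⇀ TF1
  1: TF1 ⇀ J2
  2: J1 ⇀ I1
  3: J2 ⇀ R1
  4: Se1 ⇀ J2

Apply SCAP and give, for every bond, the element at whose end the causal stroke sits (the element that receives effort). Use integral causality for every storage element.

#0 stroke at J1
#1 stroke at TF1
#2 stroke at I1
#3 stroke at R1
#4 stroke at J2

b4 stroke at J2  (Se1: effort source, stroke at far end)
b1 stroke at TF1  (0-jn J2 has e-setter on 4)
b3 stroke at R1  (0-jn J2 has e-setter on 4)
b0 stroke at J1  (TF TF1: opposite of bond 1)
b2 stroke at I1  (J1: last free bond brings flow in)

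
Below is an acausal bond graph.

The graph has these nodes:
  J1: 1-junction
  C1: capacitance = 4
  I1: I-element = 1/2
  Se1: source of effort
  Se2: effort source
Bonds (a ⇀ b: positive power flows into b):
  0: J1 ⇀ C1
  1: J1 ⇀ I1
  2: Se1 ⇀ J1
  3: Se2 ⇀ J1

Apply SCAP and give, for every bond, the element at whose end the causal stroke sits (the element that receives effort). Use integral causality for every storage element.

b0 stroke→J1
b1 stroke→I1
b2 stroke→J1
b3 stroke→J1

#2 stroke→J1  (Se1 fixes effort; stroke away)
#3 stroke→J1  (source Se2 imposes e)
#0 stroke→J1  (prefer integral on C1)
#1 stroke→I1  (J1 needs exactly one f-in)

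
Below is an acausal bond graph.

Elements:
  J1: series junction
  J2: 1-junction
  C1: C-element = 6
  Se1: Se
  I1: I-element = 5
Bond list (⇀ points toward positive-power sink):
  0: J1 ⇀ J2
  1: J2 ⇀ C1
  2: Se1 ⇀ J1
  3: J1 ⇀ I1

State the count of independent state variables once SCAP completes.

#2 →J1  (Se1 fixes effort; stroke away)
#1 →J2  (prefer integral on C1)
#0 →J1  (closing 1-jn rule on J2)
#3 →I1  (J1: last free bond brings flow in)

2  (C1, I1 all integral)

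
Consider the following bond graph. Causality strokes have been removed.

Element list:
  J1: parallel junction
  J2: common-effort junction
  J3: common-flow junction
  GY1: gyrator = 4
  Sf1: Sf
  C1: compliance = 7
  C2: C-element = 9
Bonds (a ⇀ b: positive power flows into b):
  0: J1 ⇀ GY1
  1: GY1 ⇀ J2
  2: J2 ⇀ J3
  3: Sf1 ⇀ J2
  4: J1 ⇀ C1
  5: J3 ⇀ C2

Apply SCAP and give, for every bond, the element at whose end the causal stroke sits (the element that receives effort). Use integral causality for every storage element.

β3 stroke at Sf1  (Sf1: flow source, stroke at near end)
β4 stroke at J1  (C1: C, integral causality)
β0 stroke at GY1  (J1: bond 4 brought effort, rest push out)
β1 stroke at GY1  (GY GY1: same side as bond 0)
β2 stroke at J2  (closing 0-jn rule on J2)
β5 stroke at J3  (1-jn J3 has f-setter on 2)

bond 0 →GY1
bond 1 →GY1
bond 2 →J2
bond 3 →Sf1
bond 4 →J1
bond 5 →J3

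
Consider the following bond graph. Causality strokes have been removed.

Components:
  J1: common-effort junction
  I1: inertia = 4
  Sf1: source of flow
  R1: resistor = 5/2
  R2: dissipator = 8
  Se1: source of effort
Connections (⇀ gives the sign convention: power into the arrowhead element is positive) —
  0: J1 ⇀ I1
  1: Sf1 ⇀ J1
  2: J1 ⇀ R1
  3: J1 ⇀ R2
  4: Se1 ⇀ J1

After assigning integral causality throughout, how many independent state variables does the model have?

b1 →Sf1  (Sf1 fixes flow; stroke at Sf1)
b4 →J1  (Se1 (Se) sets effort on bond)
b0 →I1  (common-e at J1 fixed by 4)
b2 →R1  (0-jn J1 has e-setter on 4)
b3 →R2  (common-e at J1 fixed by 4)

1  (I1 all integral)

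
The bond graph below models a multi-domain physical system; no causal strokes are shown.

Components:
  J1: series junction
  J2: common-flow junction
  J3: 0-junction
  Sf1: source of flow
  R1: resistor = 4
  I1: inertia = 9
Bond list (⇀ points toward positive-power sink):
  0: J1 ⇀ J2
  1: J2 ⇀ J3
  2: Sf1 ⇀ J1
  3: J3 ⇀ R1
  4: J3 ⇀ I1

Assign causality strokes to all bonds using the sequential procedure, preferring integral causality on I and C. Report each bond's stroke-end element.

b2 stroke at Sf1  (Sf1 (Sf) sets flow on bond)
b0 stroke at J1  (common-f at J1 fixed by 2)
b1 stroke at J2  (J2: bond 0 brought flow, rest push out)
b4 stroke at I1  (I1: I, integral causality)
b3 stroke at J3  (only one effort-in slot at J3)

β0 stroke at J1
β1 stroke at J2
β2 stroke at Sf1
β3 stroke at J3
β4 stroke at I1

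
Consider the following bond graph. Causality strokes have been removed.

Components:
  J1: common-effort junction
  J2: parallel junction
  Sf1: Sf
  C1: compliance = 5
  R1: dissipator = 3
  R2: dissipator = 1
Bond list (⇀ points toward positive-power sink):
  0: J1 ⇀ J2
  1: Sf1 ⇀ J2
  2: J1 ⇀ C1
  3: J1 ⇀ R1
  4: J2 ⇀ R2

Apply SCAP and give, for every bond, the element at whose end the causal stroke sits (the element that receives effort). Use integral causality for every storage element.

#0 stroke at J2
#1 stroke at Sf1
#2 stroke at J1
#3 stroke at R1
#4 stroke at R2

#1 stroke at Sf1  (Sf1 fixes flow; stroke at Sf1)
#2 stroke at J1  (prefer integral on C1)
#0 stroke at J2  (J1: bond 2 brought effort, rest push out)
#3 stroke at R1  (0-jn J1 has e-setter on 2)
#4 stroke at R2  (0-jn J2 has e-setter on 0)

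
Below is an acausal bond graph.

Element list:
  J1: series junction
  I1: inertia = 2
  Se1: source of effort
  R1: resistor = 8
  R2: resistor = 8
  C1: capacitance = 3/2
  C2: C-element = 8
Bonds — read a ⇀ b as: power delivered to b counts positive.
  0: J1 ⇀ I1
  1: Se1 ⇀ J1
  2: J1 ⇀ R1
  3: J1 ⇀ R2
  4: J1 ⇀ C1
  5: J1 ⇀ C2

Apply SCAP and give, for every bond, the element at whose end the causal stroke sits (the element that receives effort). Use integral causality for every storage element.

b0 →I1
b1 →J1
b2 →J1
b3 →J1
b4 →J1
b5 →J1

b1 |J1  (Se1 fixes effort; stroke away)
b0 |I1  (prefer integral on I1)
b2 |J1  (J1: bond 0 brought flow, rest push out)
b3 |J1  (1-jn J1 has f-setter on 0)
b4 |J1  (common-f at J1 fixed by 0)
b5 |J1  (common-f at J1 fixed by 0)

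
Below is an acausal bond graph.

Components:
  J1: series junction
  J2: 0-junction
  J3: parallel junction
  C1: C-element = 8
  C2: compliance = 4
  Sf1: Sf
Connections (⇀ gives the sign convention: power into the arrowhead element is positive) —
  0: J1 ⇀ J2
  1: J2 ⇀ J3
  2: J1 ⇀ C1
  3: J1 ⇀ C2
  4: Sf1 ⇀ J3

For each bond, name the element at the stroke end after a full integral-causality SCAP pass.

β4 stroke→Sf1  (Sf1: flow source, stroke at near end)
β1 stroke→J3  (only one effort-in slot at J3)
β0 stroke→J2  (only one effort-in slot at J2)
β2 stroke→J1  (J1 flow already set via bond 0)
β3 stroke→J1  (J1 flow already set via bond 0)

bond 0 stroke at J2
bond 1 stroke at J3
bond 2 stroke at J1
bond 3 stroke at J1
bond 4 stroke at Sf1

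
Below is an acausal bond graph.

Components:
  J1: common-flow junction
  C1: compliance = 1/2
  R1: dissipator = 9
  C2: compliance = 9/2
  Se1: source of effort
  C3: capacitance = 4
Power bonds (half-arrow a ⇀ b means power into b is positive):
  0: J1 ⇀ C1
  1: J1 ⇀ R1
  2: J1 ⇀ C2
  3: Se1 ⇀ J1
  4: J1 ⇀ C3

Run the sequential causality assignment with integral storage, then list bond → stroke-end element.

bond 3 →J1  (Se1 fixes effort; stroke away)
bond 0 →J1  (C1 outputs effort q/C1)
bond 2 →J1  (C2 integral (e out))
bond 4 →J1  (C3 outputs effort q/C3)
bond 1 →R1  (only one flow-in slot at J1)

b0 stroke at J1
b1 stroke at R1
b2 stroke at J1
b3 stroke at J1
b4 stroke at J1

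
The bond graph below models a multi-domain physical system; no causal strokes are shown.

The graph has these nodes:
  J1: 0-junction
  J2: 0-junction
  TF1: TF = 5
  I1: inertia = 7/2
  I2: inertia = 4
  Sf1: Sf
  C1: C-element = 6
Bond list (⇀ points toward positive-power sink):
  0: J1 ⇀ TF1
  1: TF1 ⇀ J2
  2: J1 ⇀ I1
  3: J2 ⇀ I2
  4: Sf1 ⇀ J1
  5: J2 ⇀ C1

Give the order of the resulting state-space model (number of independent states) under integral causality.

#4 stroke→Sf1  (Sf1: flow source, stroke at near end)
#2 stroke→I1  (I1: I, integral causality)
#0 stroke→J1  (closing 0-jn rule on J1)
#1 stroke→TF1  (through TF1, causality passes straight; one stroke at TF1)
#3 stroke→I2  (I2 outputs flow p/I2)
#5 stroke→J2  (J2: last free bond brings effort in)

3  (C1, I1, I2 all integral)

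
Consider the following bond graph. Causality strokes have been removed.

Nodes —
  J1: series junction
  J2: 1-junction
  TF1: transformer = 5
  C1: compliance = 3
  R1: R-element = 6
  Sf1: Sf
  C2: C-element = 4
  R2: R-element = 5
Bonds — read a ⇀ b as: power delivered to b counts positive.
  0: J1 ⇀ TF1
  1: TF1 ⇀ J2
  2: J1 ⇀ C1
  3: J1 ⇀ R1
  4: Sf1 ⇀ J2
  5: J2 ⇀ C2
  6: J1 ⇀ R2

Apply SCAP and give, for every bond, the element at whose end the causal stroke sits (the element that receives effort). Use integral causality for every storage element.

b0 stroke→TF1
b1 stroke→J2
b2 stroke→J1
b3 stroke→J1
b4 stroke→Sf1
b5 stroke→J2
b6 stroke→J1

bond 4 →Sf1  (Sf1 (Sf) sets flow on bond)
bond 1 →J2  (J2: bond 4 brought flow, rest push out)
bond 5 →J2  (common-f at J2 fixed by 4)
bond 0 →TF1  (TF1 one-in-one-out from 1)
bond 2 →J1  (1-jn J1 has f-setter on 0)
bond 3 →J1  (common-f at J1 fixed by 0)
bond 6 →J1  (J1 flow already set via bond 0)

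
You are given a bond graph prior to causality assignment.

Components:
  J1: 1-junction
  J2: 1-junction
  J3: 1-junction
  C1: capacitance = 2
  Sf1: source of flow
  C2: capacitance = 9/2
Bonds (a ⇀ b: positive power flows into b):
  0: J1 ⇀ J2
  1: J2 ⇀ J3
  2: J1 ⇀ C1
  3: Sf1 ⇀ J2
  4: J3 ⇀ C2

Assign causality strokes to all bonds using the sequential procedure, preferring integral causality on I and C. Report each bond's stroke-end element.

bond 3 stroke→Sf1  (Sf1 (Sf) sets flow on bond)
bond 0 stroke→J2  (1-jn J2 has f-setter on 3)
bond 1 stroke→J2  (1-jn J2 has f-setter on 3)
bond 4 stroke→J3  (J3: bond 1 brought flow, rest push out)
bond 2 stroke→J1  (common-f at J1 fixed by 0)

β0 →J2
β1 →J2
β2 →J1
β3 →Sf1
β4 →J3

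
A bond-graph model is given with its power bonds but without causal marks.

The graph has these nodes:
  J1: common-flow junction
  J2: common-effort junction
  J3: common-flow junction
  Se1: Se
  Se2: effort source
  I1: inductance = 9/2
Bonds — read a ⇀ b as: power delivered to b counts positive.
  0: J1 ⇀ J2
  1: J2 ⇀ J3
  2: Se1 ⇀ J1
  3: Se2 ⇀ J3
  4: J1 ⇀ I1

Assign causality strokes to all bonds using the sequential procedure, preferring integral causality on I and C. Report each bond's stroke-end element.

bond 2 |J1  (source Se1 imposes e)
bond 3 |J3  (Se2: effort source, stroke at far end)
bond 1 |J2  (only one flow-in slot at J3)
bond 0 |J1  (J2: bond 1 brought effort, rest push out)
bond 4 |I1  (J1 needs exactly one f-in)

β0 stroke at J1
β1 stroke at J2
β2 stroke at J1
β3 stroke at J3
β4 stroke at I1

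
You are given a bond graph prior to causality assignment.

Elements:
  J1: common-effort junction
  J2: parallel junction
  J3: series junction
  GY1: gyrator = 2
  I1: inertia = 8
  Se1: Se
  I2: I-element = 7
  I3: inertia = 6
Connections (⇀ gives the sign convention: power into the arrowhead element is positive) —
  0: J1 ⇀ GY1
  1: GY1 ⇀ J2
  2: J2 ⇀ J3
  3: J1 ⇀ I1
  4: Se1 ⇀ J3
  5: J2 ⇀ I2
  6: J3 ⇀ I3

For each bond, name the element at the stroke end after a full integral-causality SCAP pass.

β4 |J3  (Se1: effort source, stroke at far end)
β3 |I1  (I1: I, integral causality)
β0 |J1  (only one effort-in slot at J1)
β1 |J2  (GY GY1: same side as bond 0)
β2 |J3  (J2 effort already set via bond 1)
β5 |I2  (J2 effort already set via bond 1)
β6 |I3  (only one flow-in slot at J3)

bond 0 stroke→J1
bond 1 stroke→J2
bond 2 stroke→J3
bond 3 stroke→I1
bond 4 stroke→J3
bond 5 stroke→I2
bond 6 stroke→I3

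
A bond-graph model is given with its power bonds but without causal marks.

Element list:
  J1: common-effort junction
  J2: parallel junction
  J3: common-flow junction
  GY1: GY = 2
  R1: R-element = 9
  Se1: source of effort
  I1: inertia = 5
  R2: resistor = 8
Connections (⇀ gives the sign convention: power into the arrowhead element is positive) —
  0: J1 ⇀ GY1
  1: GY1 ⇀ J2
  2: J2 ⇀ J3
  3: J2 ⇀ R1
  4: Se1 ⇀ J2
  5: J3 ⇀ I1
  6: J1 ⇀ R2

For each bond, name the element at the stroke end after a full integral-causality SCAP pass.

β0 |GY1
β1 |GY1
β2 |J3
β3 |R1
β4 |J2
β5 |I1
β6 |J1

b4 stroke→J2  (Se1 (Se) sets effort on bond)
b1 stroke→GY1  (J2: bond 4 brought effort, rest push out)
b2 stroke→J3  (J2: bond 4 brought effort, rest push out)
b3 stroke→R1  (J2: bond 4 brought effort, rest push out)
b5 stroke→I1  (J3: last free bond brings flow in)
b0 stroke→GY1  (GY1 both-in/both-out from 1)
b6 stroke→J1  (closing 0-jn rule on J1)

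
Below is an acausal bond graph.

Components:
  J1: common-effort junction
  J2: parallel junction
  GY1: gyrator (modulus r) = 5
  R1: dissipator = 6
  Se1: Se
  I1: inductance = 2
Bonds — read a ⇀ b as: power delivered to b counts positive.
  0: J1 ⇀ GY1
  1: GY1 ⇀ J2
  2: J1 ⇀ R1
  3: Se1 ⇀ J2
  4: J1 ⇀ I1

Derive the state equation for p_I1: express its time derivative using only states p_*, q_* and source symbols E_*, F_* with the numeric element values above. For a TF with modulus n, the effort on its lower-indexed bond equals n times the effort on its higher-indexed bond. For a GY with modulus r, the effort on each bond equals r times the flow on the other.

β3 stroke→J2  (Se1 fixes effort; stroke away)
β1 stroke→GY1  (0-jn J2 has e-setter on 3)
β0 stroke→GY1  (GY GY1: same side as bond 1)
β4 stroke→I1  (I1: I, integral causality)
β2 stroke→J1  (J1 needs exactly one e-in)

dp_I1/dt = -6*E_Se1/5 - 3*p_I1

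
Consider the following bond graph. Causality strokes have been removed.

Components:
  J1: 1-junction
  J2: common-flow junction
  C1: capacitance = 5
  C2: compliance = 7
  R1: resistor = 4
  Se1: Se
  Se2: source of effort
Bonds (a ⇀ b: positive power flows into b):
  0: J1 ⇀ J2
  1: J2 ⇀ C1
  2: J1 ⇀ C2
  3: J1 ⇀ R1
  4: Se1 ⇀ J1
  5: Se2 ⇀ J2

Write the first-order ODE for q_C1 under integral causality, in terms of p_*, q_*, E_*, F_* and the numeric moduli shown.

β4 |J1  (Se1 (Se) sets effort on bond)
β5 |J2  (Se2 (Se) sets effort on bond)
β1 |J2  (C1 integral (e out))
β0 |J1  (closing 1-jn rule on J2)
β2 |J1  (C2: C, integral causality)
β3 |R1  (only one flow-in slot at J1)

dq_C1/dt = E_Se1/4 + E_Se2/4 - q_C1/20 - q_C2/28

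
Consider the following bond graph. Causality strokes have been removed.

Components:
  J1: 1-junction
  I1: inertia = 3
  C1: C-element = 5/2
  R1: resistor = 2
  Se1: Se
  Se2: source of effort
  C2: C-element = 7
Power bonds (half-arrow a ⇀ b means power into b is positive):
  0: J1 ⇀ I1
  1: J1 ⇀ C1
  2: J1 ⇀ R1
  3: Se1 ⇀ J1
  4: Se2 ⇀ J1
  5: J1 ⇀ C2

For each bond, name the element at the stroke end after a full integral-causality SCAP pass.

b0 stroke at I1
b1 stroke at J1
b2 stroke at J1
b3 stroke at J1
b4 stroke at J1
b5 stroke at J1

b3 stroke at J1  (source Se1 imposes e)
b4 stroke at J1  (Se2 fixes effort; stroke away)
b0 stroke at I1  (I1 outputs flow p/I1)
b1 stroke at J1  (1-jn J1 has f-setter on 0)
b2 stroke at J1  (J1: bond 0 brought flow, rest push out)
b5 stroke at J1  (J1 flow already set via bond 0)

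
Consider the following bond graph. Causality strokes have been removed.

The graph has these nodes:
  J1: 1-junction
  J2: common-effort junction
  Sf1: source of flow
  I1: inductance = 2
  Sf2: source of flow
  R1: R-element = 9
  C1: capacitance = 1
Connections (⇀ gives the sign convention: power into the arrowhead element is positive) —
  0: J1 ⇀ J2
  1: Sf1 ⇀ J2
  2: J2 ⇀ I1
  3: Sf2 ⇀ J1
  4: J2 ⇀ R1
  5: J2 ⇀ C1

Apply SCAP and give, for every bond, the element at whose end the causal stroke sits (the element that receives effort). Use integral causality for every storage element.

β1 →Sf1  (source Sf1 imposes f)
β3 →Sf2  (source Sf2 imposes f)
β0 →J1  (common-f at J1 fixed by 3)
β2 →I1  (I1 outputs flow p/I1)
β5 →J2  (C1: C, integral causality)
β4 →R1  (0-jn J2 has e-setter on 5)

#0 |J1
#1 |Sf1
#2 |I1
#3 |Sf2
#4 |R1
#5 |J2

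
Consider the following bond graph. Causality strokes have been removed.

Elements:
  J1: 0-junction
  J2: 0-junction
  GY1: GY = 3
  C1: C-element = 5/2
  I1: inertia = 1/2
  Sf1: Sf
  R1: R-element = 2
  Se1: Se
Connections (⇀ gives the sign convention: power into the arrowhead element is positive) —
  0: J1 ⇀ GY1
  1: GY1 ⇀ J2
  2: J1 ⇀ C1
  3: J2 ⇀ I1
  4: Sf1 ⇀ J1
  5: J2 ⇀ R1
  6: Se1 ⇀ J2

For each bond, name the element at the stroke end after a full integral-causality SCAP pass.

bond 4 stroke→Sf1  (Sf1: flow source, stroke at near end)
bond 6 stroke→J2  (source Se1 imposes e)
bond 1 stroke→GY1  (J2: bond 6 brought effort, rest push out)
bond 3 stroke→I1  (J2 effort already set via bond 6)
bond 5 stroke→R1  (0-jn J2 has e-setter on 6)
bond 0 stroke→GY1  (through GY1, causality inverts; strokes same side of GY1)
bond 2 stroke→J1  (J1 needs exactly one e-in)

β0 stroke→GY1
β1 stroke→GY1
β2 stroke→J1
β3 stroke→I1
β4 stroke→Sf1
β5 stroke→R1
β6 stroke→J2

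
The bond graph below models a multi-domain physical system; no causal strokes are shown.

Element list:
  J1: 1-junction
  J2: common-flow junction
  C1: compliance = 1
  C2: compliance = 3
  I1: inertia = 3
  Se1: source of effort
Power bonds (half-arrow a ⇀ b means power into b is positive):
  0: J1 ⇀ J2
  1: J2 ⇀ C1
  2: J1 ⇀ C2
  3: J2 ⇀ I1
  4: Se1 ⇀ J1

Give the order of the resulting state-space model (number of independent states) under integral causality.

3  (C1, C2, I1 all integral)

bond 4 stroke at J1  (Se1 (Se) sets effort on bond)
bond 1 stroke at J2  (C1 outputs effort q/C1)
bond 2 stroke at J1  (C2 integral (e out))
bond 0 stroke at J2  (J1: last free bond brings flow in)
bond 3 stroke at I1  (J2: last free bond brings flow in)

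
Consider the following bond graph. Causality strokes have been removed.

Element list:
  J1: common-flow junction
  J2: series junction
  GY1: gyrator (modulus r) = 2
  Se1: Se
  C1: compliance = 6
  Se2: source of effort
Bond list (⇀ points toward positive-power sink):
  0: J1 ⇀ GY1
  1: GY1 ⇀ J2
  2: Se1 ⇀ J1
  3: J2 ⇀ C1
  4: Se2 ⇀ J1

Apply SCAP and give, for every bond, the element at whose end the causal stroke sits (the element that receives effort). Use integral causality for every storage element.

β2 stroke at J1  (Se1: effort source, stroke at far end)
β4 stroke at J1  (Se2 (Se) sets effort on bond)
β0 stroke at GY1  (J1 needs exactly one f-in)
β1 stroke at GY1  (through GY1, causality inverts; strokes same side of GY1)
β3 stroke at J2  (1-jn J2 has f-setter on 1)

b0 stroke at GY1
b1 stroke at GY1
b2 stroke at J1
b3 stroke at J2
b4 stroke at J1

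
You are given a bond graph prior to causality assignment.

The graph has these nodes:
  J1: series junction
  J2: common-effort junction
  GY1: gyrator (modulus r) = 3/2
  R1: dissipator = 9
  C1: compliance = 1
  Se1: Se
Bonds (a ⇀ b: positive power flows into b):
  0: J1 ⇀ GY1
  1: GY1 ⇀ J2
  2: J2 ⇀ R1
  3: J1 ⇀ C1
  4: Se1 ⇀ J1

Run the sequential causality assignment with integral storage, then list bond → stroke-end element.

β4 stroke→J1  (Se1: effort source, stroke at far end)
β3 stroke→J1  (C1 integral (e out))
β0 stroke→GY1  (J1: last free bond brings flow in)
β1 stroke→GY1  (through GY1, causality inverts; strokes same side of GY1)
β2 stroke→J2  (J2: last free bond brings effort in)

#0 stroke at GY1
#1 stroke at GY1
#2 stroke at J2
#3 stroke at J1
#4 stroke at J1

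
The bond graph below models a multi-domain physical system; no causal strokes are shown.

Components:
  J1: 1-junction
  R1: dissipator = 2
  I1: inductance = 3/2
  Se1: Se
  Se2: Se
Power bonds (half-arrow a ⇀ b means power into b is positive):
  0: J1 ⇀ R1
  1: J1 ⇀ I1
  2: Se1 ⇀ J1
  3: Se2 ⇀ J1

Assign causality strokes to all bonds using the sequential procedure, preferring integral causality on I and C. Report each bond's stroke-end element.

b2 |J1  (Se1 fixes effort; stroke away)
b3 |J1  (Se2: effort source, stroke at far end)
b1 |I1  (I1: I, integral causality)
b0 |J1  (1-jn J1 has f-setter on 1)

b0 |J1
b1 |I1
b2 |J1
b3 |J1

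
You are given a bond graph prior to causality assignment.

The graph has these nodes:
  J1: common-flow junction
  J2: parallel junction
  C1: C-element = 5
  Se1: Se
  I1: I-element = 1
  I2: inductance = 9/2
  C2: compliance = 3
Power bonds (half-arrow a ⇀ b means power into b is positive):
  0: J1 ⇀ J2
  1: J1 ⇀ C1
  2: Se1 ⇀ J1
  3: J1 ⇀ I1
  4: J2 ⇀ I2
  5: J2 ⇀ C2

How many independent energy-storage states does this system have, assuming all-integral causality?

b2 |J1  (Se1 (Se) sets effort on bond)
b1 |J1  (C1 integral (e out))
b3 |I1  (prefer integral on I1)
b0 |J1  (common-f at J1 fixed by 3)
b4 |I2  (prefer integral on I2)
b5 |J2  (only one effort-in slot at J2)

4  (C1, C2, I1, I2 all integral)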